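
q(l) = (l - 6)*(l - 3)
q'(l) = 2*l - 9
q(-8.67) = 171.20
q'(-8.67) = -26.34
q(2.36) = 2.33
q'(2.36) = -4.28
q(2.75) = 0.81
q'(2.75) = -3.50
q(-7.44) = 140.31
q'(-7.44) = -23.88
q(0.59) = 13.04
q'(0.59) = -7.82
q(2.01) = 3.95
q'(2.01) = -4.98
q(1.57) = 6.33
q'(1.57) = -5.86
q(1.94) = 4.30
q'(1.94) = -5.12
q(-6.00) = 108.00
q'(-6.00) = -21.00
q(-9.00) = 180.00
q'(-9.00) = -27.00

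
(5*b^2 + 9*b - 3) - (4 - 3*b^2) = 8*b^2 + 9*b - 7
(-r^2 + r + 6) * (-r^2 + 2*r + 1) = r^4 - 3*r^3 - 5*r^2 + 13*r + 6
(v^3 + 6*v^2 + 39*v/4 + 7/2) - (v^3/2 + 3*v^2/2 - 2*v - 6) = v^3/2 + 9*v^2/2 + 47*v/4 + 19/2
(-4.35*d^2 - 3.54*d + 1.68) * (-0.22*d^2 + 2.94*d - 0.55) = 0.957*d^4 - 12.0102*d^3 - 8.3847*d^2 + 6.8862*d - 0.924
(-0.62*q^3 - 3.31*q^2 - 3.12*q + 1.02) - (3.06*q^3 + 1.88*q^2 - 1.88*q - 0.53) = -3.68*q^3 - 5.19*q^2 - 1.24*q + 1.55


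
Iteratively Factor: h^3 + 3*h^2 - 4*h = (h - 1)*(h^2 + 4*h) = h*(h - 1)*(h + 4)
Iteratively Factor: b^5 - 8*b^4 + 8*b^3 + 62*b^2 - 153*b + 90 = (b - 1)*(b^4 - 7*b^3 + b^2 + 63*b - 90) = (b - 2)*(b - 1)*(b^3 - 5*b^2 - 9*b + 45) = (b - 2)*(b - 1)*(b + 3)*(b^2 - 8*b + 15) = (b - 5)*(b - 2)*(b - 1)*(b + 3)*(b - 3)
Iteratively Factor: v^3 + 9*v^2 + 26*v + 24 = (v + 4)*(v^2 + 5*v + 6) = (v + 2)*(v + 4)*(v + 3)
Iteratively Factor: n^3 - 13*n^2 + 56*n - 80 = (n - 4)*(n^2 - 9*n + 20) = (n - 4)^2*(n - 5)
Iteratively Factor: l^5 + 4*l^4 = (l)*(l^4 + 4*l^3) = l^2*(l^3 + 4*l^2) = l^2*(l + 4)*(l^2) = l^3*(l + 4)*(l)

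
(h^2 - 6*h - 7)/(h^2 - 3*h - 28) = (h + 1)/(h + 4)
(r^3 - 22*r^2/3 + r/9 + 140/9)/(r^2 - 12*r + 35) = (r^2 - r/3 - 20/9)/(r - 5)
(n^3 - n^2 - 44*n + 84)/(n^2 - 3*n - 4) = (-n^3 + n^2 + 44*n - 84)/(-n^2 + 3*n + 4)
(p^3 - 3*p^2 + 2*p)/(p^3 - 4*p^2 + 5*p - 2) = p/(p - 1)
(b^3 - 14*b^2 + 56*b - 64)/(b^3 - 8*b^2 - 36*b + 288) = (b^2 - 6*b + 8)/(b^2 - 36)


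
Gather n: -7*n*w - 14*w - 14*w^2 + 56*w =-7*n*w - 14*w^2 + 42*w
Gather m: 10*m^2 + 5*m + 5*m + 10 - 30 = 10*m^2 + 10*m - 20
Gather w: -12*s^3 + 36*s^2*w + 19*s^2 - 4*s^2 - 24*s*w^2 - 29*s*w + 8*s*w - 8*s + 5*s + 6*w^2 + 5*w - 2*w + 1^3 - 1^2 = -12*s^3 + 15*s^2 - 3*s + w^2*(6 - 24*s) + w*(36*s^2 - 21*s + 3)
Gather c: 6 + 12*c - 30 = 12*c - 24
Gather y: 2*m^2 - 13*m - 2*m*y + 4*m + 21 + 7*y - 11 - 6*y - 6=2*m^2 - 9*m + y*(1 - 2*m) + 4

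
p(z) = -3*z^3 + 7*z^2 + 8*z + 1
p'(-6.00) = -400.00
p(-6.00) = 853.00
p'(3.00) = -31.00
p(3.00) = 7.00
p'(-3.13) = -123.99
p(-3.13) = 136.53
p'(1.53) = 8.35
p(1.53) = 18.88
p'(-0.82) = -9.53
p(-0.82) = 0.80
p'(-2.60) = -89.24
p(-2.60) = 80.25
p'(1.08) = 12.62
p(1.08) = 14.03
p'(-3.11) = -122.59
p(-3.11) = 134.07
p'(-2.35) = -74.60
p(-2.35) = 59.79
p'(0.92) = 13.26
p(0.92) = 11.95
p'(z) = -9*z^2 + 14*z + 8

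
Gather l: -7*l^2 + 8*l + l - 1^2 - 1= -7*l^2 + 9*l - 2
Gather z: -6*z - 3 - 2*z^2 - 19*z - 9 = -2*z^2 - 25*z - 12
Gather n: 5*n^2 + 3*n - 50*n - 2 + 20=5*n^2 - 47*n + 18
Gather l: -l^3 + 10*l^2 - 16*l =-l^3 + 10*l^2 - 16*l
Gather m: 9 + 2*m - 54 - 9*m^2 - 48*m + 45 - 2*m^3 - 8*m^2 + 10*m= -2*m^3 - 17*m^2 - 36*m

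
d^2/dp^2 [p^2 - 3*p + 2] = 2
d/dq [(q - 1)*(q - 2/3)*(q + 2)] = 3*q^2 + 2*q/3 - 8/3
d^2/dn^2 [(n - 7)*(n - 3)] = 2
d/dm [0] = 0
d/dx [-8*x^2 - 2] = -16*x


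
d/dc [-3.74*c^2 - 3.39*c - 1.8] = -7.48*c - 3.39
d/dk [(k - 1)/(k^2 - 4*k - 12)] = (k^2 - 4*k - 2*(k - 2)*(k - 1) - 12)/(-k^2 + 4*k + 12)^2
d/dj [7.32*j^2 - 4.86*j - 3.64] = 14.64*j - 4.86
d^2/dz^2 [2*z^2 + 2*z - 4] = 4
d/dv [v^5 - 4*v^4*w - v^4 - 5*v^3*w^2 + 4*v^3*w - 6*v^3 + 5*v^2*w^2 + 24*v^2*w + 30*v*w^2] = 5*v^4 - 16*v^3*w - 4*v^3 - 15*v^2*w^2 + 12*v^2*w - 18*v^2 + 10*v*w^2 + 48*v*w + 30*w^2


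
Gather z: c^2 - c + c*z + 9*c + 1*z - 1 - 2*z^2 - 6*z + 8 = c^2 + 8*c - 2*z^2 + z*(c - 5) + 7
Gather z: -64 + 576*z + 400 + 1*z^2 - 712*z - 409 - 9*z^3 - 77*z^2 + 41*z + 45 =-9*z^3 - 76*z^2 - 95*z - 28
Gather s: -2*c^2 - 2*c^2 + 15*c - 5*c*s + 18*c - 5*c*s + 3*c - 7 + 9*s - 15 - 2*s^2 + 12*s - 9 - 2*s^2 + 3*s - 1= -4*c^2 + 36*c - 4*s^2 + s*(24 - 10*c) - 32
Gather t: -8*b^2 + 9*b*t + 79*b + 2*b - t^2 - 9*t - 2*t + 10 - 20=-8*b^2 + 81*b - t^2 + t*(9*b - 11) - 10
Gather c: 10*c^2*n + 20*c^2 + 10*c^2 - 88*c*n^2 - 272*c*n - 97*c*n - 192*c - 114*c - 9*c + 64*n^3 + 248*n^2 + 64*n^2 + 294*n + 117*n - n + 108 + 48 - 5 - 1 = c^2*(10*n + 30) + c*(-88*n^2 - 369*n - 315) + 64*n^3 + 312*n^2 + 410*n + 150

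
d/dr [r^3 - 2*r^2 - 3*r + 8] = 3*r^2 - 4*r - 3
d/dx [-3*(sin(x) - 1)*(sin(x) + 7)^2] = -3*(sin(x) + 7)*(3*sin(x) + 5)*cos(x)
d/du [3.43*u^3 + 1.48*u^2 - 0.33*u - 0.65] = 10.29*u^2 + 2.96*u - 0.33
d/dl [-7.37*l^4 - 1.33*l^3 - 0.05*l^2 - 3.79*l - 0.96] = -29.48*l^3 - 3.99*l^2 - 0.1*l - 3.79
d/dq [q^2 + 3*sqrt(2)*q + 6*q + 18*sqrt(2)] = 2*q + 3*sqrt(2) + 6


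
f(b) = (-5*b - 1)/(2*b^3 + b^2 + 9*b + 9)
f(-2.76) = -0.25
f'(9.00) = 0.01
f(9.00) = -0.03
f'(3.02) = 0.06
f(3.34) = -0.14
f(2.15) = -0.22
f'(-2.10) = -0.31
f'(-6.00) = -0.02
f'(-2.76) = -0.15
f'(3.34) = 0.05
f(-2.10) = -0.40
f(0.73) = -0.28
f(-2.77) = -0.25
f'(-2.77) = -0.15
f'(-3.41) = -0.09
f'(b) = (-5*b - 1)*(-6*b^2 - 2*b - 9)/(2*b^3 + b^2 + 9*b + 9)^2 - 5/(2*b^3 + b^2 + 9*b + 9)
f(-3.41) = -0.18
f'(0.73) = -0.07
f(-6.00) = -0.07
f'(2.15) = 0.08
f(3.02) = -0.16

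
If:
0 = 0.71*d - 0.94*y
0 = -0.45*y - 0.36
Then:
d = -1.06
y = -0.80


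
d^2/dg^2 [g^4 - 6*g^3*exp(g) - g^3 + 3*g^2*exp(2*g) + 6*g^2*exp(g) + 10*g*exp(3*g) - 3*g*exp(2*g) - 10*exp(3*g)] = -6*g^3*exp(g) + 12*g^2*exp(2*g) - 30*g^2*exp(g) + 12*g^2 + 90*g*exp(3*g) + 12*g*exp(2*g) - 12*g*exp(g) - 6*g - 30*exp(3*g) - 6*exp(2*g) + 12*exp(g)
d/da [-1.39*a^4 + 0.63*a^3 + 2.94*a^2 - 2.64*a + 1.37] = -5.56*a^3 + 1.89*a^2 + 5.88*a - 2.64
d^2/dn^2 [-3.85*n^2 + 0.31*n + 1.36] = -7.70000000000000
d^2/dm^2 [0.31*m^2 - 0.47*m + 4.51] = 0.620000000000000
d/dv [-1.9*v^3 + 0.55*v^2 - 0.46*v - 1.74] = -5.7*v^2 + 1.1*v - 0.46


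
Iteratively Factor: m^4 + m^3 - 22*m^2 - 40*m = (m + 2)*(m^3 - m^2 - 20*m) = (m - 5)*(m + 2)*(m^2 + 4*m) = (m - 5)*(m + 2)*(m + 4)*(m)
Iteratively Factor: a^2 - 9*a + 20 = (a - 4)*(a - 5)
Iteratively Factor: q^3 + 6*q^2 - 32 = (q + 4)*(q^2 + 2*q - 8) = (q - 2)*(q + 4)*(q + 4)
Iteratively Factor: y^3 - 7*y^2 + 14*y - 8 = (y - 4)*(y^2 - 3*y + 2) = (y - 4)*(y - 2)*(y - 1)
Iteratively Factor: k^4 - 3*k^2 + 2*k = (k - 1)*(k^3 + k^2 - 2*k) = (k - 1)*(k + 2)*(k^2 - k) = k*(k - 1)*(k + 2)*(k - 1)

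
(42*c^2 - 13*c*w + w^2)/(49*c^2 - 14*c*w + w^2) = (-6*c + w)/(-7*c + w)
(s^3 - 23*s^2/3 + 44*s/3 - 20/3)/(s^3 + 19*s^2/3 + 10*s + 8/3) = (3*s^3 - 23*s^2 + 44*s - 20)/(3*s^3 + 19*s^2 + 30*s + 8)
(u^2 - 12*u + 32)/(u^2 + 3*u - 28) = (u - 8)/(u + 7)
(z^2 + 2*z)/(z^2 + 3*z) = (z + 2)/(z + 3)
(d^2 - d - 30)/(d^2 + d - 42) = (d + 5)/(d + 7)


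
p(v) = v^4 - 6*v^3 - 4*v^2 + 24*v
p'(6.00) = 192.00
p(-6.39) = 2916.07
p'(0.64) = 12.56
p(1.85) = 4.43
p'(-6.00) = -1440.00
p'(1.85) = -27.08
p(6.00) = 0.00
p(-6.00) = 2304.00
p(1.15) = 14.93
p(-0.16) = -3.92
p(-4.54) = 794.89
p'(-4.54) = -685.00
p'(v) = 4*v^3 - 18*v^2 - 8*v + 24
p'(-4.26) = -577.81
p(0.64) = 12.32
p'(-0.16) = 24.80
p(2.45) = -17.42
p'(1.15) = -2.92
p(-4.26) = 618.36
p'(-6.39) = -1703.53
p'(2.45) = -44.82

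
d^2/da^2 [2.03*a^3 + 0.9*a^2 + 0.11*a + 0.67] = 12.18*a + 1.8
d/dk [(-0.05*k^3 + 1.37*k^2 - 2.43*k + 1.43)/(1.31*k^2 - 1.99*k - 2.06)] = (-0.0655*k^4 + 0.199*k^3 + 0.766*k^2 - 9.391*k + 7.8515)/(1.7161*k^4 - 5.2138*k^3 - 1.4371*k^2 + 8.1988*k + 4.2436)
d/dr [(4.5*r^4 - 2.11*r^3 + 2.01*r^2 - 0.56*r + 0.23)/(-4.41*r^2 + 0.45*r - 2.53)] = (-39.69*r^5 + 15.3801*r^4 - 47.439*r^3 + 14.4498*r^2 - 8.142*r + 1.3133)/(19.4481*r^4 - 3.969*r^3 + 22.5171*r^2 - 2.277*r + 6.4009)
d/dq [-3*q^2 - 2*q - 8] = -6*q - 2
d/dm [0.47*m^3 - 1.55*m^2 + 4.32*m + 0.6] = 1.41*m^2 - 3.1*m + 4.32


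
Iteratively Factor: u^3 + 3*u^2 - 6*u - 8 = (u + 4)*(u^2 - u - 2) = (u - 2)*(u + 4)*(u + 1)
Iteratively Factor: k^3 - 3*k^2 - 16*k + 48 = (k + 4)*(k^2 - 7*k + 12) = (k - 4)*(k + 4)*(k - 3)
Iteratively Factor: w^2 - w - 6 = (w - 3)*(w + 2)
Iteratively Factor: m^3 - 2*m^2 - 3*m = (m - 3)*(m^2 + m) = m*(m - 3)*(m + 1)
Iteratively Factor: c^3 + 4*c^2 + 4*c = (c + 2)*(c^2 + 2*c) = c*(c + 2)*(c + 2)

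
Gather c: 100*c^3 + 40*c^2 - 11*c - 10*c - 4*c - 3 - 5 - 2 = 100*c^3 + 40*c^2 - 25*c - 10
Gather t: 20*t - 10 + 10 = 20*t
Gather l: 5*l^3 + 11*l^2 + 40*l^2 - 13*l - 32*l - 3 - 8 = 5*l^3 + 51*l^2 - 45*l - 11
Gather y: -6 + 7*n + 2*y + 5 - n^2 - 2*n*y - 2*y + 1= -n^2 - 2*n*y + 7*n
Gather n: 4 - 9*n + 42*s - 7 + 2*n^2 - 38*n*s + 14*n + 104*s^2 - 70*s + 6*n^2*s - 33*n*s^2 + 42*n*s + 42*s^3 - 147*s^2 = n^2*(6*s + 2) + n*(-33*s^2 + 4*s + 5) + 42*s^3 - 43*s^2 - 28*s - 3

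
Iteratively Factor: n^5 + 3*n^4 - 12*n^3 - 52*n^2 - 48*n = (n + 2)*(n^4 + n^3 - 14*n^2 - 24*n) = (n + 2)^2*(n^3 - n^2 - 12*n) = (n - 4)*(n + 2)^2*(n^2 + 3*n) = n*(n - 4)*(n + 2)^2*(n + 3)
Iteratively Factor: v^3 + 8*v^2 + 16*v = (v + 4)*(v^2 + 4*v) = (v + 4)^2*(v)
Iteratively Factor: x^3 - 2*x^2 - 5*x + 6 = (x - 3)*(x^2 + x - 2) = (x - 3)*(x - 1)*(x + 2)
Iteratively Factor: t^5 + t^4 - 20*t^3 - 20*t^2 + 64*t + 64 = (t + 1)*(t^4 - 20*t^2 + 64) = (t - 2)*(t + 1)*(t^3 + 2*t^2 - 16*t - 32) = (t - 4)*(t - 2)*(t + 1)*(t^2 + 6*t + 8) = (t - 4)*(t - 2)*(t + 1)*(t + 4)*(t + 2)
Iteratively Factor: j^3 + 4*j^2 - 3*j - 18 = (j - 2)*(j^2 + 6*j + 9) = (j - 2)*(j + 3)*(j + 3)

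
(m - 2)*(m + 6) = m^2 + 4*m - 12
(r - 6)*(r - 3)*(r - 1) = r^3 - 10*r^2 + 27*r - 18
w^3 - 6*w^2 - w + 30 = (w - 5)*(w - 3)*(w + 2)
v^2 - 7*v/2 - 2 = (v - 4)*(v + 1/2)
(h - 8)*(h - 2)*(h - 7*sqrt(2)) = h^3 - 10*h^2 - 7*sqrt(2)*h^2 + 16*h + 70*sqrt(2)*h - 112*sqrt(2)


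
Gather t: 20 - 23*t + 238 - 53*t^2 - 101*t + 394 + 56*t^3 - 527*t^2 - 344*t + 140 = 56*t^3 - 580*t^2 - 468*t + 792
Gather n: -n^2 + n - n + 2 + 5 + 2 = 9 - n^2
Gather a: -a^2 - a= -a^2 - a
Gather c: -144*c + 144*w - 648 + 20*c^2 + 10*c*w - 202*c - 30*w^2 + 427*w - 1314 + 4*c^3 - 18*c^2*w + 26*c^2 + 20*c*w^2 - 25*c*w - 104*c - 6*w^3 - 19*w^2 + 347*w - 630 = 4*c^3 + c^2*(46 - 18*w) + c*(20*w^2 - 15*w - 450) - 6*w^3 - 49*w^2 + 918*w - 2592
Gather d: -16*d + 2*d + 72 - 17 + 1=56 - 14*d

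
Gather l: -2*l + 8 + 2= 10 - 2*l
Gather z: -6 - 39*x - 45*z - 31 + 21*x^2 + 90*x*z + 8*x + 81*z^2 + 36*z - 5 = 21*x^2 - 31*x + 81*z^2 + z*(90*x - 9) - 42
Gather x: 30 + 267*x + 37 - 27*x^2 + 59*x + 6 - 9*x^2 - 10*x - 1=-36*x^2 + 316*x + 72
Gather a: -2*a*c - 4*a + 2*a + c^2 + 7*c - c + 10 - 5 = a*(-2*c - 2) + c^2 + 6*c + 5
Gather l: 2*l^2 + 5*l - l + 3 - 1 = 2*l^2 + 4*l + 2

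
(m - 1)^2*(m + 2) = m^3 - 3*m + 2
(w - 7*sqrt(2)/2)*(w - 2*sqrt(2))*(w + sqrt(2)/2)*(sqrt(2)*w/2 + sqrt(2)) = sqrt(2)*w^4/2 - 5*w^3 + sqrt(2)*w^3 - 10*w^2 + 17*sqrt(2)*w^2/4 + 7*w + 17*sqrt(2)*w/2 + 14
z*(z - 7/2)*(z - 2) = z^3 - 11*z^2/2 + 7*z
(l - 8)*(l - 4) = l^2 - 12*l + 32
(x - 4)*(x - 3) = x^2 - 7*x + 12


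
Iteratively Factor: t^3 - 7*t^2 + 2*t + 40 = (t + 2)*(t^2 - 9*t + 20) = (t - 4)*(t + 2)*(t - 5)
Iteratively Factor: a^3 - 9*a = (a + 3)*(a^2 - 3*a) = a*(a + 3)*(a - 3)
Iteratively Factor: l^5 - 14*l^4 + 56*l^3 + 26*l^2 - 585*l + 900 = (l - 3)*(l^4 - 11*l^3 + 23*l^2 + 95*l - 300) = (l - 4)*(l - 3)*(l^3 - 7*l^2 - 5*l + 75) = (l - 4)*(l - 3)*(l + 3)*(l^2 - 10*l + 25) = (l - 5)*(l - 4)*(l - 3)*(l + 3)*(l - 5)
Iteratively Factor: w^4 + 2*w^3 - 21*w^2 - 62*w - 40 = (w - 5)*(w^3 + 7*w^2 + 14*w + 8) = (w - 5)*(w + 2)*(w^2 + 5*w + 4) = (w - 5)*(w + 2)*(w + 4)*(w + 1)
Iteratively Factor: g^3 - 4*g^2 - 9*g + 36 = (g - 4)*(g^2 - 9) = (g - 4)*(g - 3)*(g + 3)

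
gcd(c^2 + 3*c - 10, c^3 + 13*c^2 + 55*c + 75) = c + 5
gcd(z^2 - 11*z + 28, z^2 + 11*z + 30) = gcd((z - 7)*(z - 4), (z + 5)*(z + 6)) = 1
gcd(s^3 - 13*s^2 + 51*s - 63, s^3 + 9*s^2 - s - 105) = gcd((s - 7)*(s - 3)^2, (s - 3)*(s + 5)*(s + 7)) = s - 3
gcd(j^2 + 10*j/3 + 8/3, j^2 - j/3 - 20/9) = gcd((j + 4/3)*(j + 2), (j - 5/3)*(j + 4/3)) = j + 4/3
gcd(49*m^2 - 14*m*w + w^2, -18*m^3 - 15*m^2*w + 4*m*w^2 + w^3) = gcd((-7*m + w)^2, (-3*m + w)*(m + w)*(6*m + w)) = 1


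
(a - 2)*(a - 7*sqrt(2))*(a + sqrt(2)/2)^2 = a^4 - 6*sqrt(2)*a^3 - 2*a^3 - 27*a^2/2 + 12*sqrt(2)*a^2 - 7*sqrt(2)*a/2 + 27*a + 7*sqrt(2)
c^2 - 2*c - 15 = (c - 5)*(c + 3)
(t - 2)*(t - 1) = t^2 - 3*t + 2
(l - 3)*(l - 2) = l^2 - 5*l + 6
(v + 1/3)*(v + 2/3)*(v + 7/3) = v^3 + 10*v^2/3 + 23*v/9 + 14/27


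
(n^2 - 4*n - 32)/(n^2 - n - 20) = (n - 8)/(n - 5)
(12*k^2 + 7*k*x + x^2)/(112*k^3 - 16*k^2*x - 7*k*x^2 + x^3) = (3*k + x)/(28*k^2 - 11*k*x + x^2)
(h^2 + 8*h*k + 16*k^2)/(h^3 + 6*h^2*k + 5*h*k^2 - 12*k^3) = (h + 4*k)/(h^2 + 2*h*k - 3*k^2)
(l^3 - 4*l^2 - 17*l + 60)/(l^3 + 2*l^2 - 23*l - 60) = (l - 3)/(l + 3)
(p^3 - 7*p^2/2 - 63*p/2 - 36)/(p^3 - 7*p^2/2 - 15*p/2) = (p^2 - 5*p - 24)/(p*(p - 5))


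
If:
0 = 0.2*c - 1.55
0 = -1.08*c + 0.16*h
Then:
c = 7.75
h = 52.31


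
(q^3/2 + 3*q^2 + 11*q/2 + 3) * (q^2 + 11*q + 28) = q^5/2 + 17*q^4/2 + 105*q^3/2 + 295*q^2/2 + 187*q + 84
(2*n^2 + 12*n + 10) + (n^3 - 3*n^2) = n^3 - n^2 + 12*n + 10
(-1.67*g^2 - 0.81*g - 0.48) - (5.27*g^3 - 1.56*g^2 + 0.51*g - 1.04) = -5.27*g^3 - 0.11*g^2 - 1.32*g + 0.56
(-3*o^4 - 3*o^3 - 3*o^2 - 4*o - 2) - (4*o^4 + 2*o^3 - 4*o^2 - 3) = -7*o^4 - 5*o^3 + o^2 - 4*o + 1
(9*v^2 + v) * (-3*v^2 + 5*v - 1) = -27*v^4 + 42*v^3 - 4*v^2 - v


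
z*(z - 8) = z^2 - 8*z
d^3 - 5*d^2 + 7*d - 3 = (d - 3)*(d - 1)^2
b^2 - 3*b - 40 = (b - 8)*(b + 5)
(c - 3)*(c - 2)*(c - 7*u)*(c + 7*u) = c^4 - 5*c^3 - 49*c^2*u^2 + 6*c^2 + 245*c*u^2 - 294*u^2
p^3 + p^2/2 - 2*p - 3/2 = (p - 3/2)*(p + 1)^2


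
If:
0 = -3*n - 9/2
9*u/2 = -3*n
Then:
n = -3/2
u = 1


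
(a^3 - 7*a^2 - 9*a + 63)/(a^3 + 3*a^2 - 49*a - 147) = (a - 3)/(a + 7)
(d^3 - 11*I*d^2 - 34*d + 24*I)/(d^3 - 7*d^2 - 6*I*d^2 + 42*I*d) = (d^2 - 5*I*d - 4)/(d*(d - 7))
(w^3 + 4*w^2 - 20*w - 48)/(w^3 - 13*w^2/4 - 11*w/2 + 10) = 4*(w + 6)/(4*w - 5)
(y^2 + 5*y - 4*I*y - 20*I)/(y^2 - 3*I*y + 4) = (y + 5)/(y + I)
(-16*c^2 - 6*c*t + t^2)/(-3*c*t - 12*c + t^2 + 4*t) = (16*c^2 + 6*c*t - t^2)/(3*c*t + 12*c - t^2 - 4*t)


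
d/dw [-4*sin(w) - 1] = -4*cos(w)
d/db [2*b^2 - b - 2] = 4*b - 1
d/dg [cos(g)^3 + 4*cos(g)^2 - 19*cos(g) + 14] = (-3*cos(g)^2 - 8*cos(g) + 19)*sin(g)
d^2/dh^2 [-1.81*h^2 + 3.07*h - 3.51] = -3.62000000000000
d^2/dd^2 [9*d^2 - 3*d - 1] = 18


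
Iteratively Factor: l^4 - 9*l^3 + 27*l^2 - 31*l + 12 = (l - 1)*(l^3 - 8*l^2 + 19*l - 12) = (l - 1)^2*(l^2 - 7*l + 12) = (l - 4)*(l - 1)^2*(l - 3)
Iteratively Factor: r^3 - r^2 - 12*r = (r - 4)*(r^2 + 3*r) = (r - 4)*(r + 3)*(r)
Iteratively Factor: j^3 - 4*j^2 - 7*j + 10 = (j - 5)*(j^2 + j - 2) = (j - 5)*(j - 1)*(j + 2)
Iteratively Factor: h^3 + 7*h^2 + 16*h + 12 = (h + 2)*(h^2 + 5*h + 6) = (h + 2)^2*(h + 3)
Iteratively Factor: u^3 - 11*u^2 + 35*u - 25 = (u - 5)*(u^2 - 6*u + 5) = (u - 5)^2*(u - 1)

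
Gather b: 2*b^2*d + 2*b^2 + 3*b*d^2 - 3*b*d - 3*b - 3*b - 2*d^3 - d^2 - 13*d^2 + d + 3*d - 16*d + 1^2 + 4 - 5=b^2*(2*d + 2) + b*(3*d^2 - 3*d - 6) - 2*d^3 - 14*d^2 - 12*d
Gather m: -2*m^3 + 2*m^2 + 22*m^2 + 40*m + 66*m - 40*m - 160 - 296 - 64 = -2*m^3 + 24*m^2 + 66*m - 520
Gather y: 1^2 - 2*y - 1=-2*y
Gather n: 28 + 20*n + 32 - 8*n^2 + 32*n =-8*n^2 + 52*n + 60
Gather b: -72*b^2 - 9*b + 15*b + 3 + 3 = -72*b^2 + 6*b + 6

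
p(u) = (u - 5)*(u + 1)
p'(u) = 2*u - 4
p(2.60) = -8.64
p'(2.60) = 1.20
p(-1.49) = 3.18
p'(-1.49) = -6.98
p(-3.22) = 18.25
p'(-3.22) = -10.44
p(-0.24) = -3.98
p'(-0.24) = -4.48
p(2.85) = -8.28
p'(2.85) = 1.70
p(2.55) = -8.70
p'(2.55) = 1.10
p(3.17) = -7.63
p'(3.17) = 2.34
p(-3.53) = 21.58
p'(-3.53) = -11.06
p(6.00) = 7.00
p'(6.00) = 8.00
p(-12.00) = 187.00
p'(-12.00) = -28.00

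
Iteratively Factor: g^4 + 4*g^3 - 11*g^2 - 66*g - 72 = (g - 4)*(g^3 + 8*g^2 + 21*g + 18) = (g - 4)*(g + 3)*(g^2 + 5*g + 6) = (g - 4)*(g + 3)^2*(g + 2)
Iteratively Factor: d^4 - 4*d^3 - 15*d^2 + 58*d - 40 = (d + 4)*(d^3 - 8*d^2 + 17*d - 10) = (d - 5)*(d + 4)*(d^2 - 3*d + 2) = (d - 5)*(d - 2)*(d + 4)*(d - 1)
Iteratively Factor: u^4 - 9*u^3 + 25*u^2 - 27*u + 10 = (u - 1)*(u^3 - 8*u^2 + 17*u - 10) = (u - 2)*(u - 1)*(u^2 - 6*u + 5) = (u - 2)*(u - 1)^2*(u - 5)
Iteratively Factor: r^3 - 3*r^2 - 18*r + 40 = (r - 2)*(r^2 - r - 20) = (r - 2)*(r + 4)*(r - 5)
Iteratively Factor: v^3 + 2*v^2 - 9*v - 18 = (v + 3)*(v^2 - v - 6) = (v + 2)*(v + 3)*(v - 3)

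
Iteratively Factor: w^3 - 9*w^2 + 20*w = (w - 5)*(w^2 - 4*w) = w*(w - 5)*(w - 4)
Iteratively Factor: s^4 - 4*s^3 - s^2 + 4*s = (s)*(s^3 - 4*s^2 - s + 4) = s*(s + 1)*(s^2 - 5*s + 4) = s*(s - 4)*(s + 1)*(s - 1)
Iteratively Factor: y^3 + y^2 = (y)*(y^2 + y) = y*(y + 1)*(y)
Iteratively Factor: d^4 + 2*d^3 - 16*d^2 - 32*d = (d - 4)*(d^3 + 6*d^2 + 8*d) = (d - 4)*(d + 4)*(d^2 + 2*d) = (d - 4)*(d + 2)*(d + 4)*(d)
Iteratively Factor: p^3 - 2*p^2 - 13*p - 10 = (p + 1)*(p^2 - 3*p - 10) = (p - 5)*(p + 1)*(p + 2)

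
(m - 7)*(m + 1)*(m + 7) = m^3 + m^2 - 49*m - 49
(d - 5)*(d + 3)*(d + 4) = d^3 + 2*d^2 - 23*d - 60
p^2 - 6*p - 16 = (p - 8)*(p + 2)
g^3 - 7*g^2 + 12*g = g*(g - 4)*(g - 3)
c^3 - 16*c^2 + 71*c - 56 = (c - 8)*(c - 7)*(c - 1)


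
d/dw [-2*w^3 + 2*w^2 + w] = -6*w^2 + 4*w + 1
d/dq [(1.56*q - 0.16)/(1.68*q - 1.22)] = (1.993968 - 2.745792*q)/(1.68*q - 1.22)^3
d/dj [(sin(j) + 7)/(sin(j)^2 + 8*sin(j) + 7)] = -cos(j)/(sin(j) + 1)^2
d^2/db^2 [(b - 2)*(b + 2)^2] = 6*b + 4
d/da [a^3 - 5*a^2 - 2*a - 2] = 3*a^2 - 10*a - 2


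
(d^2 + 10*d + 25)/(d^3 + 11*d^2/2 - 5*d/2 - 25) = 2*(d + 5)/(2*d^2 + d - 10)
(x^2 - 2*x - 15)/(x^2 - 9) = (x - 5)/(x - 3)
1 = 1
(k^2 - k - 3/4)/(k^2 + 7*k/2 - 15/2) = (k + 1/2)/(k + 5)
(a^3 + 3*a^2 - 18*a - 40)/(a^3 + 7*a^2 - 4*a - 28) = (a^2 + a - 20)/(a^2 + 5*a - 14)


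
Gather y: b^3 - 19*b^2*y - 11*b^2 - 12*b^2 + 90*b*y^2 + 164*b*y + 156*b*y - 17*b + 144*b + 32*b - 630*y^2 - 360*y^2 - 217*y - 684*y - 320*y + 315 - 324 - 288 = b^3 - 23*b^2 + 159*b + y^2*(90*b - 990) + y*(-19*b^2 + 320*b - 1221) - 297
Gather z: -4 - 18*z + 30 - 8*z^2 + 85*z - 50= -8*z^2 + 67*z - 24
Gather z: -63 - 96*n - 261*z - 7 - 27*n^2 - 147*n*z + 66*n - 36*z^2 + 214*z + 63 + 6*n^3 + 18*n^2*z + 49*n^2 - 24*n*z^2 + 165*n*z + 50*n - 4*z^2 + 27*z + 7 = 6*n^3 + 22*n^2 + 20*n + z^2*(-24*n - 40) + z*(18*n^2 + 18*n - 20)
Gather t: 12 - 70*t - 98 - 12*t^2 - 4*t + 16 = -12*t^2 - 74*t - 70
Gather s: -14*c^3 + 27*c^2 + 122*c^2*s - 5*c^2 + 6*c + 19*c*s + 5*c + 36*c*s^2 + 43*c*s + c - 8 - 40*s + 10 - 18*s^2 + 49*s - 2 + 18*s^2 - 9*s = -14*c^3 + 22*c^2 + 36*c*s^2 + 12*c + s*(122*c^2 + 62*c)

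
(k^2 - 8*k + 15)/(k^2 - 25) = (k - 3)/(k + 5)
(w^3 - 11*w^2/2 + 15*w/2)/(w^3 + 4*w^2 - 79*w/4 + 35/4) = 2*w*(w - 3)/(2*w^2 + 13*w - 7)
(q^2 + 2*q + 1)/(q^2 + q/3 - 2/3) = 3*(q + 1)/(3*q - 2)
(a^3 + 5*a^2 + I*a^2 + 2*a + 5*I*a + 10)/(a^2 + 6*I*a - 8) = (a^2 + a*(5 - I) - 5*I)/(a + 4*I)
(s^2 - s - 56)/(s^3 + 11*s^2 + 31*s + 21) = (s - 8)/(s^2 + 4*s + 3)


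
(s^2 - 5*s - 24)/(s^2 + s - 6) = (s - 8)/(s - 2)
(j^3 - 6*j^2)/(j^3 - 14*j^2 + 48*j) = j/(j - 8)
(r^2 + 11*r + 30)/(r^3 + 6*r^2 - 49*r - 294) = (r + 5)/(r^2 - 49)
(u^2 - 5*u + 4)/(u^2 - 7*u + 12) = (u - 1)/(u - 3)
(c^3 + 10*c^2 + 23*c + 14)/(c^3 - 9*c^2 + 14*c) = (c^3 + 10*c^2 + 23*c + 14)/(c*(c^2 - 9*c + 14))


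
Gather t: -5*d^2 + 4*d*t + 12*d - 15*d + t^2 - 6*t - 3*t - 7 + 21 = -5*d^2 - 3*d + t^2 + t*(4*d - 9) + 14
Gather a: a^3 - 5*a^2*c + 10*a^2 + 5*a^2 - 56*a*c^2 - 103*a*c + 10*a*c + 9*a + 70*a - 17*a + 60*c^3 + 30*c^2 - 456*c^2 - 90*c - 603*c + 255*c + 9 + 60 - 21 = a^3 + a^2*(15 - 5*c) + a*(-56*c^2 - 93*c + 62) + 60*c^3 - 426*c^2 - 438*c + 48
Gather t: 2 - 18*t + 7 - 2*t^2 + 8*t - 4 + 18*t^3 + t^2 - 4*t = 18*t^3 - t^2 - 14*t + 5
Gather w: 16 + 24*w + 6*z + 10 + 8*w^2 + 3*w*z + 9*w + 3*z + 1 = 8*w^2 + w*(3*z + 33) + 9*z + 27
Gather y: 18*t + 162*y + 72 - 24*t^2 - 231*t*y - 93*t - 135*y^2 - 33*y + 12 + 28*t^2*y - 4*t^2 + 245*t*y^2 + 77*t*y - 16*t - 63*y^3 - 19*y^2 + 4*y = -28*t^2 - 91*t - 63*y^3 + y^2*(245*t - 154) + y*(28*t^2 - 154*t + 133) + 84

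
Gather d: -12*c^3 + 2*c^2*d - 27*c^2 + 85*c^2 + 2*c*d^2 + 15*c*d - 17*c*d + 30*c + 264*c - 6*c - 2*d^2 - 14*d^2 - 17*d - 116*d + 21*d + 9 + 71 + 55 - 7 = -12*c^3 + 58*c^2 + 288*c + d^2*(2*c - 16) + d*(2*c^2 - 2*c - 112) + 128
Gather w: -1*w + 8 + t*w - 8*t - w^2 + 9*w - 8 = -8*t - w^2 + w*(t + 8)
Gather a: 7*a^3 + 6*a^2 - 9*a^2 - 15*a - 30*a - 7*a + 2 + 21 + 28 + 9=7*a^3 - 3*a^2 - 52*a + 60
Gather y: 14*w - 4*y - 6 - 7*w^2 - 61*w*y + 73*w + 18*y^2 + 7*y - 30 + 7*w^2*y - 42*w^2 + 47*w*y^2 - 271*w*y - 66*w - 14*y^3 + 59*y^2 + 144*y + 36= -49*w^2 + 21*w - 14*y^3 + y^2*(47*w + 77) + y*(7*w^2 - 332*w + 147)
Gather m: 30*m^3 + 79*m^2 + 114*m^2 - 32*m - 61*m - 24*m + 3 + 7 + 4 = 30*m^3 + 193*m^2 - 117*m + 14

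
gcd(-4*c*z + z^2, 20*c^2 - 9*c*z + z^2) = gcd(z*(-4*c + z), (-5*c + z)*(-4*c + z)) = -4*c + z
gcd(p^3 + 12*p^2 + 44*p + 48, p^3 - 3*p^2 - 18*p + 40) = p + 4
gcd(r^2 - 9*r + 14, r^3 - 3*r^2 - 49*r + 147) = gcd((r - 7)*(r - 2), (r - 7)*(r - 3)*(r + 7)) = r - 7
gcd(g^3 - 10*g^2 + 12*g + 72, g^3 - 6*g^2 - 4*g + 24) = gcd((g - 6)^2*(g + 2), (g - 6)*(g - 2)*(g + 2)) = g^2 - 4*g - 12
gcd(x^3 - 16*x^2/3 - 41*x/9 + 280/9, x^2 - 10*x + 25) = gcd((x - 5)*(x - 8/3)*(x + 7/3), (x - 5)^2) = x - 5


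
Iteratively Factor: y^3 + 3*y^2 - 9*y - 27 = (y + 3)*(y^2 - 9) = (y + 3)^2*(y - 3)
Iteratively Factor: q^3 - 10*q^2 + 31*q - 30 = (q - 5)*(q^2 - 5*q + 6) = (q - 5)*(q - 2)*(q - 3)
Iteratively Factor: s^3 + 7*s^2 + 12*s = (s)*(s^2 + 7*s + 12) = s*(s + 4)*(s + 3)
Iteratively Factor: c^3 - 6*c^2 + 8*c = (c)*(c^2 - 6*c + 8) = c*(c - 2)*(c - 4)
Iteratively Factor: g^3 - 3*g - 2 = (g + 1)*(g^2 - g - 2) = (g - 2)*(g + 1)*(g + 1)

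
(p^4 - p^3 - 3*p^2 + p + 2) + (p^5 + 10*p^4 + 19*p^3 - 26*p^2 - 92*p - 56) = p^5 + 11*p^4 + 18*p^3 - 29*p^2 - 91*p - 54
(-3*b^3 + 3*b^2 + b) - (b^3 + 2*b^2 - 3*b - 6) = -4*b^3 + b^2 + 4*b + 6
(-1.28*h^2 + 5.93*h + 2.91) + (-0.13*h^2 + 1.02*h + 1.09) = -1.41*h^2 + 6.95*h + 4.0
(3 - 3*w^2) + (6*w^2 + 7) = 3*w^2 + 10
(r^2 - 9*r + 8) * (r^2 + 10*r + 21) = r^4 + r^3 - 61*r^2 - 109*r + 168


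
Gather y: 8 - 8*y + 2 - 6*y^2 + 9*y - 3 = -6*y^2 + y + 7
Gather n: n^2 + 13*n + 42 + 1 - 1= n^2 + 13*n + 42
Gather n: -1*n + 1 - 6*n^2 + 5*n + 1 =-6*n^2 + 4*n + 2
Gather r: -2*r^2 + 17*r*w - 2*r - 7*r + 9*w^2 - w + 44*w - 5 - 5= -2*r^2 + r*(17*w - 9) + 9*w^2 + 43*w - 10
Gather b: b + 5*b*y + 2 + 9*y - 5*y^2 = b*(5*y + 1) - 5*y^2 + 9*y + 2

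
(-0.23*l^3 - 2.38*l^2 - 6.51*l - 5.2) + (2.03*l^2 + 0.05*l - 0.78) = -0.23*l^3 - 0.35*l^2 - 6.46*l - 5.98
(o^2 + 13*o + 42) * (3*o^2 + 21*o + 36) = 3*o^4 + 60*o^3 + 435*o^2 + 1350*o + 1512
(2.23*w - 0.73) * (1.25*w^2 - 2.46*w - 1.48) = 2.7875*w^3 - 6.3983*w^2 - 1.5046*w + 1.0804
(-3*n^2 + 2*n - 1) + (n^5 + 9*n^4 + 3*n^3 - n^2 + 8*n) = n^5 + 9*n^4 + 3*n^3 - 4*n^2 + 10*n - 1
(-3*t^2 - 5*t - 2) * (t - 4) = -3*t^3 + 7*t^2 + 18*t + 8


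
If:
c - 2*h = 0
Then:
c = 2*h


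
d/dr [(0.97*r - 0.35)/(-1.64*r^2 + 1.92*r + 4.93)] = (1.5908*r^2 - 1.148*r + 5.4541)/(2.6896*r^4 - 6.2976*r^3 - 12.484*r^2 + 18.9312*r + 24.3049)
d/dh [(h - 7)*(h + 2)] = 2*h - 5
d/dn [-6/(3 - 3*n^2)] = -4*n/(n^2 - 1)^2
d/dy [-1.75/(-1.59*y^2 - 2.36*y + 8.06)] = (-5.565*y - 4.13)/(1.59*y^2 + 2.36*y - 8.06)^2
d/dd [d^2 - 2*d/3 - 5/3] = 2*d - 2/3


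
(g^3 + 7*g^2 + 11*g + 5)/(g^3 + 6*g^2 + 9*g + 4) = (g + 5)/(g + 4)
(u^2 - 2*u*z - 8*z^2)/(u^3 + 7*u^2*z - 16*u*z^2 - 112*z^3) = (u + 2*z)/(u^2 + 11*u*z + 28*z^2)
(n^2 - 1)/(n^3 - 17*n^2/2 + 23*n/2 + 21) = 2*(n - 1)/(2*n^2 - 19*n + 42)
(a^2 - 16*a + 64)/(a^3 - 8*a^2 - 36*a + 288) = (a - 8)/(a^2 - 36)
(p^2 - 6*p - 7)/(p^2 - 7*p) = (p + 1)/p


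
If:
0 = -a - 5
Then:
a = -5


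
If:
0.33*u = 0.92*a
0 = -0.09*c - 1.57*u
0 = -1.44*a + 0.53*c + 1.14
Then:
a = 0.04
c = -2.04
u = 0.12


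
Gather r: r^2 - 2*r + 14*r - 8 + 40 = r^2 + 12*r + 32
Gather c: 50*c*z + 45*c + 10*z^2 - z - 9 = c*(50*z + 45) + 10*z^2 - z - 9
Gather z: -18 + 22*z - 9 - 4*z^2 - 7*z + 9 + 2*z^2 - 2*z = -2*z^2 + 13*z - 18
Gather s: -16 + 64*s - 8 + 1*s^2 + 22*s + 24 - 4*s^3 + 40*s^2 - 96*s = -4*s^3 + 41*s^2 - 10*s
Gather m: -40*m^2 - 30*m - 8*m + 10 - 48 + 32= -40*m^2 - 38*m - 6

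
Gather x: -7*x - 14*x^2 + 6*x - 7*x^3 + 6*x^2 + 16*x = -7*x^3 - 8*x^2 + 15*x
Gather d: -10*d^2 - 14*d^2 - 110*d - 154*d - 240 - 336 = -24*d^2 - 264*d - 576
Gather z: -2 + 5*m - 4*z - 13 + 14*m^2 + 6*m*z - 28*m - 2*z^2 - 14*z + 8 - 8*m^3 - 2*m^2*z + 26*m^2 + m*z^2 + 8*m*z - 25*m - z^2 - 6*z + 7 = -8*m^3 + 40*m^2 - 48*m + z^2*(m - 3) + z*(-2*m^2 + 14*m - 24)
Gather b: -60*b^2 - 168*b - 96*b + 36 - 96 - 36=-60*b^2 - 264*b - 96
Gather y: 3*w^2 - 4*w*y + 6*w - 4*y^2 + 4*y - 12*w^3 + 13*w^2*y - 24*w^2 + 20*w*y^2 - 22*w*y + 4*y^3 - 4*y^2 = -12*w^3 - 21*w^2 + 6*w + 4*y^3 + y^2*(20*w - 8) + y*(13*w^2 - 26*w + 4)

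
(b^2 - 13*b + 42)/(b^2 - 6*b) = (b - 7)/b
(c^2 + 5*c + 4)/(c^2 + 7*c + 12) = (c + 1)/(c + 3)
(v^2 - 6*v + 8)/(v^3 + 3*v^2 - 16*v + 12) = (v - 4)/(v^2 + 5*v - 6)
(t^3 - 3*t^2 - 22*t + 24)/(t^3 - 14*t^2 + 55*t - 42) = (t + 4)/(t - 7)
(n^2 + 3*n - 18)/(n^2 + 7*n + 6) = (n - 3)/(n + 1)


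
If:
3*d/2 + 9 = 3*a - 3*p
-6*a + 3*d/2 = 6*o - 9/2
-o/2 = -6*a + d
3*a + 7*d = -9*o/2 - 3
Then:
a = -33/409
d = -327/409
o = 258/409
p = -2193/818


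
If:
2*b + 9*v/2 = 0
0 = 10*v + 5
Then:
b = 9/8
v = -1/2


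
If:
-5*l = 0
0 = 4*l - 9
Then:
No Solution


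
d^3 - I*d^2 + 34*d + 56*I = (d - 7*I)*(d + 2*I)*(d + 4*I)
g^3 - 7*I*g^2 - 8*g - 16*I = (g - 4*I)^2*(g + I)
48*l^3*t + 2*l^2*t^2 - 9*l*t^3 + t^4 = t*(-8*l + t)*(-3*l + t)*(2*l + t)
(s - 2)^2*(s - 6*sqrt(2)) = s^3 - 6*sqrt(2)*s^2 - 4*s^2 + 4*s + 24*sqrt(2)*s - 24*sqrt(2)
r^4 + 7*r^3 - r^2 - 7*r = r*(r - 1)*(r + 1)*(r + 7)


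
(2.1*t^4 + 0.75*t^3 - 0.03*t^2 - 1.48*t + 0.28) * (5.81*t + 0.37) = 12.201*t^5 + 5.1345*t^4 + 0.1032*t^3 - 8.6099*t^2 + 1.0792*t + 0.1036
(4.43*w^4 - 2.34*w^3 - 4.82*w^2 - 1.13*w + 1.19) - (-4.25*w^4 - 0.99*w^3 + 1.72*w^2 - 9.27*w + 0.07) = 8.68*w^4 - 1.35*w^3 - 6.54*w^2 + 8.14*w + 1.12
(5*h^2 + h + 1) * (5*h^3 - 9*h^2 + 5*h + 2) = 25*h^5 - 40*h^4 + 21*h^3 + 6*h^2 + 7*h + 2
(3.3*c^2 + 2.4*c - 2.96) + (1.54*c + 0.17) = 3.3*c^2 + 3.94*c - 2.79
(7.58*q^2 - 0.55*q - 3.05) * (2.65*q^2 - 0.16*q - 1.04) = 20.087*q^4 - 2.6703*q^3 - 15.8777*q^2 + 1.06*q + 3.172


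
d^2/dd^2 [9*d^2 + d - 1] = 18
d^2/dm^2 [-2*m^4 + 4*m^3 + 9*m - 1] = 24*m*(1 - m)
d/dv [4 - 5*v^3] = -15*v^2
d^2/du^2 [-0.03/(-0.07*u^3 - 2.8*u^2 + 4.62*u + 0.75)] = (-(0.0126*u + 0.168)*(0.07*u^3 + 2.8*u^2 - 4.62*u - 0.75) + 0.03*(0.21*u^2 + 5.6*u - 4.62)*(0.42*u^2 + 11.2*u - 9.24))/(0.07*u^3 + 2.8*u^2 - 4.62*u - 0.75)^3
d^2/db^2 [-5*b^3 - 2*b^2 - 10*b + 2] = -30*b - 4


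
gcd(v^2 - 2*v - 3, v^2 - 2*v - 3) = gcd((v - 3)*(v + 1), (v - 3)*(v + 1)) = v^2 - 2*v - 3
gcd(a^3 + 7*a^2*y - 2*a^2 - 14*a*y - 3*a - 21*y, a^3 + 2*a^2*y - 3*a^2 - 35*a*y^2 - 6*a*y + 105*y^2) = a^2 + 7*a*y - 3*a - 21*y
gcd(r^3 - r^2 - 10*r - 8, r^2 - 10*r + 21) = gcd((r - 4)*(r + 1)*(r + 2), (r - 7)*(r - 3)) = 1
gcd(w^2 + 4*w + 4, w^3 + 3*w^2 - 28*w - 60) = w + 2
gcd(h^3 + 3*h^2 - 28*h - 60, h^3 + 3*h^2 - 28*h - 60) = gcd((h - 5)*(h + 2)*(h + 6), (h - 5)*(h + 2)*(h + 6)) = h^3 + 3*h^2 - 28*h - 60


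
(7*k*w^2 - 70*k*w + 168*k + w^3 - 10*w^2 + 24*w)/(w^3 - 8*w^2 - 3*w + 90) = (7*k*w - 28*k + w^2 - 4*w)/(w^2 - 2*w - 15)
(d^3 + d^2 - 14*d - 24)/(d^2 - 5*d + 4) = (d^2 + 5*d + 6)/(d - 1)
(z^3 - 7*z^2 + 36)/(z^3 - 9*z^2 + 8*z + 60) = (z - 3)/(z - 5)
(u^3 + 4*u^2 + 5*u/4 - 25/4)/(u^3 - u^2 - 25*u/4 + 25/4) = (2*u + 5)/(2*u - 5)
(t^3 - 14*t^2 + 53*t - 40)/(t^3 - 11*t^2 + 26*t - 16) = (t - 5)/(t - 2)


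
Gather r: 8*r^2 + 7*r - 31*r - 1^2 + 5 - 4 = 8*r^2 - 24*r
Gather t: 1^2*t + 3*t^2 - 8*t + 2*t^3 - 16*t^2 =2*t^3 - 13*t^2 - 7*t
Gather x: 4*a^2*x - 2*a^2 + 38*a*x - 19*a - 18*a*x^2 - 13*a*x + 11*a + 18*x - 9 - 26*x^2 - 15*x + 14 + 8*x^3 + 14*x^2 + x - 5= -2*a^2 - 8*a + 8*x^3 + x^2*(-18*a - 12) + x*(4*a^2 + 25*a + 4)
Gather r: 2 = 2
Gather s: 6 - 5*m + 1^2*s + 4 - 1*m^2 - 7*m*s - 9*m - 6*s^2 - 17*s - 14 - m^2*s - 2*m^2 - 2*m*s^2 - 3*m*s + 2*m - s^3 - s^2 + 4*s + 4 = -3*m^2 - 12*m - s^3 + s^2*(-2*m - 7) + s*(-m^2 - 10*m - 12)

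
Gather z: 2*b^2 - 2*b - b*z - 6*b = 2*b^2 - b*z - 8*b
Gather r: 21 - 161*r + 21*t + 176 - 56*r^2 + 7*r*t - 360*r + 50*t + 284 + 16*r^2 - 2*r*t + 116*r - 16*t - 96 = -40*r^2 + r*(5*t - 405) + 55*t + 385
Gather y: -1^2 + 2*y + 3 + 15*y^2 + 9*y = 15*y^2 + 11*y + 2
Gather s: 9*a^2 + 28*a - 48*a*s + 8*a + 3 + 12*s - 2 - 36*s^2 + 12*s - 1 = 9*a^2 + 36*a - 36*s^2 + s*(24 - 48*a)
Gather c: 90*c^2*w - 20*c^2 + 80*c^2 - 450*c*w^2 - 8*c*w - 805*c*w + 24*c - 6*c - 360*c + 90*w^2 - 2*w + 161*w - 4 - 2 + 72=c^2*(90*w + 60) + c*(-450*w^2 - 813*w - 342) + 90*w^2 + 159*w + 66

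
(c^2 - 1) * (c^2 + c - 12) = c^4 + c^3 - 13*c^2 - c + 12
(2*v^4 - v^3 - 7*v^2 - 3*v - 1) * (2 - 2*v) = -4*v^5 + 6*v^4 + 12*v^3 - 8*v^2 - 4*v - 2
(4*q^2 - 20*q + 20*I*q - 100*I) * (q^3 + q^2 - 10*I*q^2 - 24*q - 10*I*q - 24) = 4*q^5 - 16*q^4 - 20*I*q^4 + 84*q^3 + 80*I*q^3 - 416*q^2 - 380*I*q^2 - 520*q + 1920*I*q + 2400*I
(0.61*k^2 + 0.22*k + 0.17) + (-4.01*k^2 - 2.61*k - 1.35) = -3.4*k^2 - 2.39*k - 1.18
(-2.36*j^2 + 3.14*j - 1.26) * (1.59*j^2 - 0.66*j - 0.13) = -3.7524*j^4 + 6.5502*j^3 - 3.769*j^2 + 0.4234*j + 0.1638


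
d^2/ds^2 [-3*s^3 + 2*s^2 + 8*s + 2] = 4 - 18*s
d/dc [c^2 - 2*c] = 2*c - 2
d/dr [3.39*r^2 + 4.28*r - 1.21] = 6.78*r + 4.28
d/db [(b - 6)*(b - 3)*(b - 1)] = 3*b^2 - 20*b + 27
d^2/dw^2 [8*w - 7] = 0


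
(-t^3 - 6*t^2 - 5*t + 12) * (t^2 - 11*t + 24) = -t^5 + 5*t^4 + 37*t^3 - 77*t^2 - 252*t + 288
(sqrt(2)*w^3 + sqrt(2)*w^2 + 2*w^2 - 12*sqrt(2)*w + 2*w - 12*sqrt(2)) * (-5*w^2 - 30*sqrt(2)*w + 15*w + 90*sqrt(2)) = -5*sqrt(2)*w^5 - 70*w^4 + 10*sqrt(2)*w^4 + 15*sqrt(2)*w^3 + 140*w^3 + 930*w^2 - 1440*w - 2160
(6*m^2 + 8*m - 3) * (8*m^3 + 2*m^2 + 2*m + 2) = 48*m^5 + 76*m^4 + 4*m^3 + 22*m^2 + 10*m - 6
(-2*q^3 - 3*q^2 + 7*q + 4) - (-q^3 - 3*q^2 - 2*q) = -q^3 + 9*q + 4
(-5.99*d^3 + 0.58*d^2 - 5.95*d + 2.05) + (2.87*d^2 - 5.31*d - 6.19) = -5.99*d^3 + 3.45*d^2 - 11.26*d - 4.14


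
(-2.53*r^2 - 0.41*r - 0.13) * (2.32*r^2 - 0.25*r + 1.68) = -5.8696*r^4 - 0.3187*r^3 - 4.4495*r^2 - 0.6563*r - 0.2184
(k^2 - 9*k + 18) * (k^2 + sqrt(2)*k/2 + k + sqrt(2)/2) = k^4 - 8*k^3 + sqrt(2)*k^3/2 - 4*sqrt(2)*k^2 + 9*k^2 + 9*sqrt(2)*k/2 + 18*k + 9*sqrt(2)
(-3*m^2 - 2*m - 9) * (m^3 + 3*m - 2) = -3*m^5 - 2*m^4 - 18*m^3 - 23*m + 18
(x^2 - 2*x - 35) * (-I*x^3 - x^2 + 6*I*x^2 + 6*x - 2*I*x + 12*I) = -I*x^5 - x^4 + 8*I*x^4 + 8*x^3 + 21*I*x^3 + 23*x^2 - 194*I*x^2 - 210*x + 46*I*x - 420*I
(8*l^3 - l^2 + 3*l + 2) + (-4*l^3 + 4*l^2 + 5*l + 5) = 4*l^3 + 3*l^2 + 8*l + 7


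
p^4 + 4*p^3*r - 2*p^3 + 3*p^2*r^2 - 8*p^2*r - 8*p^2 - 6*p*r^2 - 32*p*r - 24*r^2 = (p - 4)*(p + 2)*(p + r)*(p + 3*r)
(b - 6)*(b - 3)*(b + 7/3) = b^3 - 20*b^2/3 - 3*b + 42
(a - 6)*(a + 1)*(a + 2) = a^3 - 3*a^2 - 16*a - 12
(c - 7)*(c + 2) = c^2 - 5*c - 14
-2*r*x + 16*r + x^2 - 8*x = (-2*r + x)*(x - 8)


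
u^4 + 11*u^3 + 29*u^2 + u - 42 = (u - 1)*(u + 2)*(u + 3)*(u + 7)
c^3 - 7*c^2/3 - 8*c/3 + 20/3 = (c - 2)^2*(c + 5/3)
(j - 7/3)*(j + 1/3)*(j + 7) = j^3 + 5*j^2 - 133*j/9 - 49/9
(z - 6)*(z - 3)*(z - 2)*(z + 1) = z^4 - 10*z^3 + 25*z^2 - 36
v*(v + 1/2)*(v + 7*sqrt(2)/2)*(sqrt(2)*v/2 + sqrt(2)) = sqrt(2)*v^4/2 + 5*sqrt(2)*v^3/4 + 7*v^3/2 + sqrt(2)*v^2/2 + 35*v^2/4 + 7*v/2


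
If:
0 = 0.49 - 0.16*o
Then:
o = 3.06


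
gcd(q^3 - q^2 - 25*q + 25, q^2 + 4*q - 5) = q^2 + 4*q - 5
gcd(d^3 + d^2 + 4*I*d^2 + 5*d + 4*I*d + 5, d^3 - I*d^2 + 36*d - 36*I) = d - I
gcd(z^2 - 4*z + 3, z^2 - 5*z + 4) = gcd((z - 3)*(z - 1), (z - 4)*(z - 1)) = z - 1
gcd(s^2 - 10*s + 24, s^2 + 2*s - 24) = s - 4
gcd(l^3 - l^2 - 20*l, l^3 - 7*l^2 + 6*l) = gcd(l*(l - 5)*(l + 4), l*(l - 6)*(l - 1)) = l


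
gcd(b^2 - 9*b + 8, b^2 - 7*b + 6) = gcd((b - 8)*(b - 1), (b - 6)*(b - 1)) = b - 1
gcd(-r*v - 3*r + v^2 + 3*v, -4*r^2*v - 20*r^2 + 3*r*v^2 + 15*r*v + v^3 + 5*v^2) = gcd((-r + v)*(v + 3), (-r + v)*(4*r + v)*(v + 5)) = r - v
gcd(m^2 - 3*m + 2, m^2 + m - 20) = 1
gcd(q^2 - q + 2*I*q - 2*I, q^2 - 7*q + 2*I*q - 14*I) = q + 2*I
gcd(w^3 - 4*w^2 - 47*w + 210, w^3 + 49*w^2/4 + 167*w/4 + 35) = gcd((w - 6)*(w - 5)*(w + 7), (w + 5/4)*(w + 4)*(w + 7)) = w + 7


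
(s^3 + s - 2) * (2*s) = 2*s^4 + 2*s^2 - 4*s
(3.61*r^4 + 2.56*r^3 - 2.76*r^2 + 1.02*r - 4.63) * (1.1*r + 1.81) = 3.971*r^5 + 9.3501*r^4 + 1.5976*r^3 - 3.8736*r^2 - 3.2468*r - 8.3803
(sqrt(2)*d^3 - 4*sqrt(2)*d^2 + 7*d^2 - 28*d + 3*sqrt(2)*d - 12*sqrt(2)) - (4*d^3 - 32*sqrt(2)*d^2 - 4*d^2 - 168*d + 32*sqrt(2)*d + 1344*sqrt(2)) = -4*d^3 + sqrt(2)*d^3 + 11*d^2 + 28*sqrt(2)*d^2 - 29*sqrt(2)*d + 140*d - 1356*sqrt(2)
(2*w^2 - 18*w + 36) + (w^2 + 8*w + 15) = 3*w^2 - 10*w + 51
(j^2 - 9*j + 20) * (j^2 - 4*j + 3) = j^4 - 13*j^3 + 59*j^2 - 107*j + 60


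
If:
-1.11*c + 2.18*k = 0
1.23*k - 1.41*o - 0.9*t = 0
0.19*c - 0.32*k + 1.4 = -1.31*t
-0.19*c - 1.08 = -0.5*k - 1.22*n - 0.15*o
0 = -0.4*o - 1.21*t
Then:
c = 6.46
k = 3.29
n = 0.10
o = 3.64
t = -1.20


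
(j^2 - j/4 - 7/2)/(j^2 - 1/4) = (4*j^2 - j - 14)/(4*j^2 - 1)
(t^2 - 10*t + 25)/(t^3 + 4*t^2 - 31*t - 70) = (t - 5)/(t^2 + 9*t + 14)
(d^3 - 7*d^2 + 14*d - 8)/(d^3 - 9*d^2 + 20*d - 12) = (d - 4)/(d - 6)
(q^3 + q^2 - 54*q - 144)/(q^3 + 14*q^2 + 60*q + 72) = (q^2 - 5*q - 24)/(q^2 + 8*q + 12)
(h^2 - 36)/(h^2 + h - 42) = (h + 6)/(h + 7)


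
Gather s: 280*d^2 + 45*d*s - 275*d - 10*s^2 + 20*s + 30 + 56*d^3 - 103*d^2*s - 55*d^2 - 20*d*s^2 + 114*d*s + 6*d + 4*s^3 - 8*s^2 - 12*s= 56*d^3 + 225*d^2 - 269*d + 4*s^3 + s^2*(-20*d - 18) + s*(-103*d^2 + 159*d + 8) + 30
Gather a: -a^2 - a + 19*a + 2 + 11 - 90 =-a^2 + 18*a - 77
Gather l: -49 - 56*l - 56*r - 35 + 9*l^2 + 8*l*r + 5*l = 9*l^2 + l*(8*r - 51) - 56*r - 84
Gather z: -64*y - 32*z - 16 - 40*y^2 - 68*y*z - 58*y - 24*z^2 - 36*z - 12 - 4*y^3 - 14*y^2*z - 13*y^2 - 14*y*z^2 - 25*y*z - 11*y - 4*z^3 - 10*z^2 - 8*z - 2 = -4*y^3 - 53*y^2 - 133*y - 4*z^3 + z^2*(-14*y - 34) + z*(-14*y^2 - 93*y - 76) - 30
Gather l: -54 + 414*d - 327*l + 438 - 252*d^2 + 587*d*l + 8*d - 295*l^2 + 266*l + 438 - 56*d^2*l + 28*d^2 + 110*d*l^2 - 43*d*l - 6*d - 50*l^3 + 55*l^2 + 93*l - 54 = -224*d^2 + 416*d - 50*l^3 + l^2*(110*d - 240) + l*(-56*d^2 + 544*d + 32) + 768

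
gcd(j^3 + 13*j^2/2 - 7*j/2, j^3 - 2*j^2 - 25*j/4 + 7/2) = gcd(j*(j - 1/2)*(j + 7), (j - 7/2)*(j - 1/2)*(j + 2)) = j - 1/2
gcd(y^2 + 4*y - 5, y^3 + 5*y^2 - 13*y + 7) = y - 1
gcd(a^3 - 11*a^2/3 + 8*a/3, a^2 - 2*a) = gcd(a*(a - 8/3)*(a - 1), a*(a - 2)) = a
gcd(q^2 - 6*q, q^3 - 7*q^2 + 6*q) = q^2 - 6*q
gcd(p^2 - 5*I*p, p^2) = p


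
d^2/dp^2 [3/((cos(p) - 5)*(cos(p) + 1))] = 3*(-4*sin(p)^4 + 38*sin(p)^2 + 5*cos(p) + 3*cos(3*p) + 8)/((cos(p) - 5)^3*(cos(p) + 1)^3)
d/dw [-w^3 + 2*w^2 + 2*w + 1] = -3*w^2 + 4*w + 2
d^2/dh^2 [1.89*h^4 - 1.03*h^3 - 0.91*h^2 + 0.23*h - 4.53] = 22.68*h^2 - 6.18*h - 1.82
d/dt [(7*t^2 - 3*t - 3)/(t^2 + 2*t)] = (17*t^2 + 6*t + 6)/(t^2*(t^2 + 4*t + 4))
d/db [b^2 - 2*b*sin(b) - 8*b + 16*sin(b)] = -2*b*cos(b) + 2*b - 2*sin(b) + 16*cos(b) - 8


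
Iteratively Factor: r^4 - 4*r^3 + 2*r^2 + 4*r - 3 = (r - 3)*(r^3 - r^2 - r + 1) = (r - 3)*(r - 1)*(r^2 - 1) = (r - 3)*(r - 1)^2*(r + 1)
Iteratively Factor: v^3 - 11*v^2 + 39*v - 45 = (v - 3)*(v^2 - 8*v + 15) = (v - 3)^2*(v - 5)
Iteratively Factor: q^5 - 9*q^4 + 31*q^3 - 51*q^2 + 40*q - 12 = (q - 1)*(q^4 - 8*q^3 + 23*q^2 - 28*q + 12) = (q - 2)*(q - 1)*(q^3 - 6*q^2 + 11*q - 6) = (q - 2)*(q - 1)^2*(q^2 - 5*q + 6) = (q - 3)*(q - 2)*(q - 1)^2*(q - 2)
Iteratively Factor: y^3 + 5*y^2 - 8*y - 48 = (y + 4)*(y^2 + y - 12) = (y - 3)*(y + 4)*(y + 4)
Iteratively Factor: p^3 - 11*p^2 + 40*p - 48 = (p - 4)*(p^2 - 7*p + 12) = (p - 4)*(p - 3)*(p - 4)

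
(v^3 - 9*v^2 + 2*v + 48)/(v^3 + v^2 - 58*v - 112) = (v - 3)/(v + 7)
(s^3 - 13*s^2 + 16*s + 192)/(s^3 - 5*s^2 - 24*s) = (s - 8)/s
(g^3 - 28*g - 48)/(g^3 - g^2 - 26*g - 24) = (g + 2)/(g + 1)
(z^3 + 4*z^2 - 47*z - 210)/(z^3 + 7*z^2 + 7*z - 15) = (z^2 - z - 42)/(z^2 + 2*z - 3)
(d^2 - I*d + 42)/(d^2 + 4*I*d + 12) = (d - 7*I)/(d - 2*I)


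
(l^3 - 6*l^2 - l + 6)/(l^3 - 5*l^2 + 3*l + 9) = (l^2 - 7*l + 6)/(l^2 - 6*l + 9)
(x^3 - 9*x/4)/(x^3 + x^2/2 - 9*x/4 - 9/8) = 2*x/(2*x + 1)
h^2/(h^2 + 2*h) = h/(h + 2)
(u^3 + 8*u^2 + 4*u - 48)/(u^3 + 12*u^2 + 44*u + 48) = (u - 2)/(u + 2)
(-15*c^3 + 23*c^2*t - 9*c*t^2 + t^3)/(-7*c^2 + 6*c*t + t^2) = (15*c^2 - 8*c*t + t^2)/(7*c + t)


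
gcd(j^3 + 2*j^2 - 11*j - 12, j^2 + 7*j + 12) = j + 4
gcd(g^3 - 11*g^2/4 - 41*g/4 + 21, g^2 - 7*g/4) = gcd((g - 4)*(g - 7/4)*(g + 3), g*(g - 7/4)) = g - 7/4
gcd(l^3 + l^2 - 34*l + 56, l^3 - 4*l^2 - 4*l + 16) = l^2 - 6*l + 8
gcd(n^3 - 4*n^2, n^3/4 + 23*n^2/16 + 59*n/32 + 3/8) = 1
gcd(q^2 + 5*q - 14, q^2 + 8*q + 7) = q + 7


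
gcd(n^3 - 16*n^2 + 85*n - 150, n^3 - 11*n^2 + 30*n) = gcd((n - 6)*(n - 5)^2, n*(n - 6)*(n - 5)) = n^2 - 11*n + 30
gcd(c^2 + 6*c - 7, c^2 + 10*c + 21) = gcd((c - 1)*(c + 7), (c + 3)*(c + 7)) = c + 7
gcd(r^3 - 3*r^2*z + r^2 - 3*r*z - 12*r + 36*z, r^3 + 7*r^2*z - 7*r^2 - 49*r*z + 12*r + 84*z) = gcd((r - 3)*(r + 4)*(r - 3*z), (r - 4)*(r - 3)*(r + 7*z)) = r - 3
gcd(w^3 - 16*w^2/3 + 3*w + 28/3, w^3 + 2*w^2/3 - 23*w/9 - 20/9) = w + 1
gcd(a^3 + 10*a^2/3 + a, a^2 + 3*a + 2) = 1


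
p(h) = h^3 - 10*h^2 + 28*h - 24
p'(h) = 3*h^2 - 20*h + 28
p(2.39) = -0.55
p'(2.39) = -2.66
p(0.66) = -9.59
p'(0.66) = 16.11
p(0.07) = -22.09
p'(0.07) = 26.61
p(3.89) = -7.54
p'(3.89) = -4.40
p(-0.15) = -28.43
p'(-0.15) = 31.07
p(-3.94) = -350.72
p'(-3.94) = 153.37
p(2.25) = -0.23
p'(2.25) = -1.81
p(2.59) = -1.19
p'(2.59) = -3.68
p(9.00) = 147.00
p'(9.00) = 91.00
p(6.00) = 0.00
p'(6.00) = 16.00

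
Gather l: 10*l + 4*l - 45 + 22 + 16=14*l - 7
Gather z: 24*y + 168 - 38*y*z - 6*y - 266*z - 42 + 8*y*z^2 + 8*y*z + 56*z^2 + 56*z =18*y + z^2*(8*y + 56) + z*(-30*y - 210) + 126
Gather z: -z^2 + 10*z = -z^2 + 10*z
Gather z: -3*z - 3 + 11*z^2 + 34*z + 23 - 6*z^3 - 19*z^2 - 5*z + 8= -6*z^3 - 8*z^2 + 26*z + 28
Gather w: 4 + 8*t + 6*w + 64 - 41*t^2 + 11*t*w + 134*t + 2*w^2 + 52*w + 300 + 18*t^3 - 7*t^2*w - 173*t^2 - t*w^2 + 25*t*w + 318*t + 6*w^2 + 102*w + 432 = 18*t^3 - 214*t^2 + 460*t + w^2*(8 - t) + w*(-7*t^2 + 36*t + 160) + 800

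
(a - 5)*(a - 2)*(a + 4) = a^3 - 3*a^2 - 18*a + 40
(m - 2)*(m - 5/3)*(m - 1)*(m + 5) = m^4 + m^3/3 - 49*m^2/3 + 95*m/3 - 50/3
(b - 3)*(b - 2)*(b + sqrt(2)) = b^3 - 5*b^2 + sqrt(2)*b^2 - 5*sqrt(2)*b + 6*b + 6*sqrt(2)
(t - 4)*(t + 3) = t^2 - t - 12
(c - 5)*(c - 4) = c^2 - 9*c + 20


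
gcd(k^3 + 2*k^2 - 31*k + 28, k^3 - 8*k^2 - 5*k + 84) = k - 4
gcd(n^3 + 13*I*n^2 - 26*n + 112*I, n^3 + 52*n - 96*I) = n^2 + 6*I*n + 16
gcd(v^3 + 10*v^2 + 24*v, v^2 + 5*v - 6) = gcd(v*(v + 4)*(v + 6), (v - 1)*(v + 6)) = v + 6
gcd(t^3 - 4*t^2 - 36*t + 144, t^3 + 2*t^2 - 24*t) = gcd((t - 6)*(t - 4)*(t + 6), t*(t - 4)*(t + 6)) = t^2 + 2*t - 24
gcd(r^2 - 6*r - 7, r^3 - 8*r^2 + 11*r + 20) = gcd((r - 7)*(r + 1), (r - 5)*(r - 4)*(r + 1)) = r + 1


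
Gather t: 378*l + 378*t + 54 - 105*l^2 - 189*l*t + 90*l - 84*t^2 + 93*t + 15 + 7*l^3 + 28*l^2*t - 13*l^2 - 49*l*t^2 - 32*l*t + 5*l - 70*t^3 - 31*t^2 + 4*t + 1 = 7*l^3 - 118*l^2 + 473*l - 70*t^3 + t^2*(-49*l - 115) + t*(28*l^2 - 221*l + 475) + 70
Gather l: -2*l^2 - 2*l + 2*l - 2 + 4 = 2 - 2*l^2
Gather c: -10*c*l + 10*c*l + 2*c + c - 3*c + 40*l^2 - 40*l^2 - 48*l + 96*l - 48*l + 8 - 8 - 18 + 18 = 0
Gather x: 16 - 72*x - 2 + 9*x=14 - 63*x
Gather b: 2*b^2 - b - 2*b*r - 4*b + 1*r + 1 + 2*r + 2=2*b^2 + b*(-2*r - 5) + 3*r + 3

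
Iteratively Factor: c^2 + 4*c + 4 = (c + 2)*(c + 2)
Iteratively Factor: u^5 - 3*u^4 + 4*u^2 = (u)*(u^4 - 3*u^3 + 4*u) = u*(u - 2)*(u^3 - u^2 - 2*u) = u^2*(u - 2)*(u^2 - u - 2) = u^2*(u - 2)*(u + 1)*(u - 2)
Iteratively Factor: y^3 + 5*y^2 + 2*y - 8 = (y - 1)*(y^2 + 6*y + 8) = (y - 1)*(y + 2)*(y + 4)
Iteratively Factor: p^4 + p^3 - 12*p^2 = (p + 4)*(p^3 - 3*p^2) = p*(p + 4)*(p^2 - 3*p) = p^2*(p + 4)*(p - 3)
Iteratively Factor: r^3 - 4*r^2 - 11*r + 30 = (r - 5)*(r^2 + r - 6) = (r - 5)*(r - 2)*(r + 3)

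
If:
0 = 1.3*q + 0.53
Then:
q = -0.41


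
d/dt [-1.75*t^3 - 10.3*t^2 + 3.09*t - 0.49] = -5.25*t^2 - 20.6*t + 3.09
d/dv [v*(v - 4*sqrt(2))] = 2*v - 4*sqrt(2)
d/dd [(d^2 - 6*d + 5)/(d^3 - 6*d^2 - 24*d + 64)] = (-d^4 + 12*d^3 - 75*d^2 + 188*d - 264)/(d^6 - 12*d^5 - 12*d^4 + 416*d^3 - 192*d^2 - 3072*d + 4096)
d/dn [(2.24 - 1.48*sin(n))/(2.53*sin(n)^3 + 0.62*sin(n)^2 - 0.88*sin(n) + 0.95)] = (7.4888*sin(n)^3 - 16.084*sin(n)^2 - 2.7776*sin(n) + 0.5652)*cos(n)/(6.4009*sin(n)^6 + 3.1372*sin(n)^5 - 4.0684*sin(n)^4 + 3.7158*sin(n)^3 + 1.9524*sin(n)^2 - 1.672*sin(n) + 0.9025)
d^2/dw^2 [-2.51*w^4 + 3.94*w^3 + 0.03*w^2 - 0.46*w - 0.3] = -30.12*w^2 + 23.64*w + 0.06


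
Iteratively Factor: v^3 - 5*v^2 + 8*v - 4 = (v - 1)*(v^2 - 4*v + 4) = (v - 2)*(v - 1)*(v - 2)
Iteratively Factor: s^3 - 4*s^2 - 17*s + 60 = (s + 4)*(s^2 - 8*s + 15) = (s - 5)*(s + 4)*(s - 3)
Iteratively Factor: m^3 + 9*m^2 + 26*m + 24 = (m + 3)*(m^2 + 6*m + 8) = (m + 3)*(m + 4)*(m + 2)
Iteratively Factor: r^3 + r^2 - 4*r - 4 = (r + 2)*(r^2 - r - 2) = (r - 2)*(r + 2)*(r + 1)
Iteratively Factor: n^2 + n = (n)*(n + 1)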